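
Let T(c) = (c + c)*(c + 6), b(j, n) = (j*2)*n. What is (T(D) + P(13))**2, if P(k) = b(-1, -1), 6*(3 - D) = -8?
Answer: 678976/81 ≈ 8382.4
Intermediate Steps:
D = 13/3 (D = 3 - 1/6*(-8) = 3 + 4/3 = 13/3 ≈ 4.3333)
b(j, n) = 2*j*n (b(j, n) = (2*j)*n = 2*j*n)
T(c) = 2*c*(6 + c) (T(c) = (2*c)*(6 + c) = 2*c*(6 + c))
P(k) = 2 (P(k) = 2*(-1)*(-1) = 2)
(T(D) + P(13))**2 = (2*(13/3)*(6 + 13/3) + 2)**2 = (2*(13/3)*(31/3) + 2)**2 = (806/9 + 2)**2 = (824/9)**2 = 678976/81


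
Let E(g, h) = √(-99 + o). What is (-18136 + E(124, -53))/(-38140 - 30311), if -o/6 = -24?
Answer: 18136/68451 - √5/22817 ≈ 0.26485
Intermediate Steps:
o = 144 (o = -6*(-24) = 144)
E(g, h) = 3*√5 (E(g, h) = √(-99 + 144) = √45 = 3*√5)
(-18136 + E(124, -53))/(-38140 - 30311) = (-18136 + 3*√5)/(-38140 - 30311) = (-18136 + 3*√5)/(-68451) = (-18136 + 3*√5)*(-1/68451) = 18136/68451 - √5/22817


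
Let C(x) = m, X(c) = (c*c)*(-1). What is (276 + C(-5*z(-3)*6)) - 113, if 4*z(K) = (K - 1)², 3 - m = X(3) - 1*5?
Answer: 180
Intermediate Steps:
X(c) = -c² (X(c) = c²*(-1) = -c²)
m = 17 (m = 3 - (-1*3² - 1*5) = 3 - (-1*9 - 5) = 3 - (-9 - 5) = 3 - 1*(-14) = 3 + 14 = 17)
z(K) = (-1 + K)²/4 (z(K) = (K - 1)²/4 = (-1 + K)²/4)
C(x) = 17
(276 + C(-5*z(-3)*6)) - 113 = (276 + 17) - 113 = 293 - 113 = 180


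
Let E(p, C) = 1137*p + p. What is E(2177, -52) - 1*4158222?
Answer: -1680796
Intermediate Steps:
E(p, C) = 1138*p
E(2177, -52) - 1*4158222 = 1138*2177 - 1*4158222 = 2477426 - 4158222 = -1680796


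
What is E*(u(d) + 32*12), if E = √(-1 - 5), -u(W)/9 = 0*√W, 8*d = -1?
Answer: 384*I*√6 ≈ 940.6*I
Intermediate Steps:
d = -⅛ (d = (⅛)*(-1) = -⅛ ≈ -0.12500)
u(W) = 0 (u(W) = -0*√W = -9*0 = 0)
E = I*√6 (E = √(-6) = I*√6 ≈ 2.4495*I)
E*(u(d) + 32*12) = (I*√6)*(0 + 32*12) = (I*√6)*(0 + 384) = (I*√6)*384 = 384*I*√6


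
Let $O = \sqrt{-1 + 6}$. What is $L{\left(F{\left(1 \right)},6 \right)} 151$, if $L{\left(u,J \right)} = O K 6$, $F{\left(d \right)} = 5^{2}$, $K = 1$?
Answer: $906 \sqrt{5} \approx 2025.9$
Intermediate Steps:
$F{\left(d \right)} = 25$
$O = \sqrt{5} \approx 2.2361$
$L{\left(u,J \right)} = 6 \sqrt{5}$ ($L{\left(u,J \right)} = \sqrt{5} \cdot 1 \cdot 6 = \sqrt{5} \cdot 6 = 6 \sqrt{5}$)
$L{\left(F{\left(1 \right)},6 \right)} 151 = 6 \sqrt{5} \cdot 151 = 906 \sqrt{5}$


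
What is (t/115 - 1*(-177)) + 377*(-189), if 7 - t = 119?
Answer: -8173852/115 ≈ -71077.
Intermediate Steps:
t = -112 (t = 7 - 1*119 = 7 - 119 = -112)
(t/115 - 1*(-177)) + 377*(-189) = (-112/115 - 1*(-177)) + 377*(-189) = (-112*1/115 + 177) - 71253 = (-112/115 + 177) - 71253 = 20243/115 - 71253 = -8173852/115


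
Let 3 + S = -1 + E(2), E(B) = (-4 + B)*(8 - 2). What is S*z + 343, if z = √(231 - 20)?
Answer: 343 - 16*√211 ≈ 110.59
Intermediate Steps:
z = √211 ≈ 14.526
E(B) = -24 + 6*B (E(B) = (-4 + B)*6 = -24 + 6*B)
S = -16 (S = -3 + (-1 + (-24 + 6*2)) = -3 + (-1 + (-24 + 12)) = -3 + (-1 - 12) = -3 - 13 = -16)
S*z + 343 = -16*√211 + 343 = 343 - 16*√211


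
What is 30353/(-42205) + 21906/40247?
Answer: -297074461/1698624635 ≈ -0.17489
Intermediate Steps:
30353/(-42205) + 21906/40247 = 30353*(-1/42205) + 21906*(1/40247) = -30353/42205 + 21906/40247 = -297074461/1698624635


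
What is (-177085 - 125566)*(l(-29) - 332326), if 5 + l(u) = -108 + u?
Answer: 100621772668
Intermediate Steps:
l(u) = -113 + u (l(u) = -5 + (-108 + u) = -113 + u)
(-177085 - 125566)*(l(-29) - 332326) = (-177085 - 125566)*((-113 - 29) - 332326) = -302651*(-142 - 332326) = -302651*(-332468) = 100621772668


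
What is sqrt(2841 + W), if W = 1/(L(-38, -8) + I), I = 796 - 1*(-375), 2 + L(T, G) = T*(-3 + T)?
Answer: 4*sqrt(146716539)/909 ≈ 53.301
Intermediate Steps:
L(T, G) = -2 + T*(-3 + T)
I = 1171 (I = 796 + 375 = 1171)
W = 1/2727 (W = 1/((-2 + (-38)**2 - 3*(-38)) + 1171) = 1/((-2 + 1444 + 114) + 1171) = 1/(1556 + 1171) = 1/2727 ≈ 0.00036670)
sqrt(2841 + W) = sqrt(2841 + 1/2727) = sqrt(7747408/2727) = 4*sqrt(146716539)/909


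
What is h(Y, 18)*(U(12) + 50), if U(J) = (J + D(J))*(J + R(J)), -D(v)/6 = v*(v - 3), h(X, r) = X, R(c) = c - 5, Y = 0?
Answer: 0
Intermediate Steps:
R(c) = -5 + c
D(v) = -6*v*(-3 + v) (D(v) = -6*v*(v - 3) = -6*v*(-3 + v))
U(J) = (-5 + 2*J)*(J + 6*J*(3 - J)) (U(J) = (J + 6*J*(3 - J))*(J + (-5 + J)) = (J + 6*J*(3 - J))*(-5 + 2*J) = (-5 + 2*J)*(J + 6*J*(3 - J)))
h(Y, 18)*(U(12) + 50) = 0*(12*(-95 - 12*12**2 + 68*12) + 50) = 0*(12*(-95 - 12*144 + 816) + 50) = 0*(12*(-95 - 1728 + 816) + 50) = 0*(12*(-1007) + 50) = 0*(-12084 + 50) = 0*(-12034) = 0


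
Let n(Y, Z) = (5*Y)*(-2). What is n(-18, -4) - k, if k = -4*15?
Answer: 240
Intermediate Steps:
k = -60
n(Y, Z) = -10*Y
n(-18, -4) - k = -10*(-18) - 1*(-60) = 180 + 60 = 240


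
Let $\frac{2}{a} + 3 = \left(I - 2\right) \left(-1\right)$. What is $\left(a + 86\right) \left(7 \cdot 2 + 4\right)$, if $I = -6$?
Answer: $\frac{7776}{5} \approx 1555.2$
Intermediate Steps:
$a = \frac{2}{5}$ ($a = \frac{2}{-3 + \left(-6 - 2\right) \left(-1\right)} = \frac{2}{-3 - -8} = \frac{2}{-3 + 8} = \frac{2}{5} \approx 0.4$)
$\left(a + 86\right) \left(7 \cdot 2 + 4\right) = \left(\frac{2}{5} + 86\right) \left(7 \cdot 2 + 4\right) = \frac{432 \left(14 + 4\right)}{5} = \frac{432}{5} \cdot 18 = \frac{7776}{5}$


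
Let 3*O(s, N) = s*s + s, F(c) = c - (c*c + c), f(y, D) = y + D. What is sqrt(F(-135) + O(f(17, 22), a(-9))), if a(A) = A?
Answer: I*sqrt(17705) ≈ 133.06*I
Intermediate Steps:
f(y, D) = D + y
F(c) = -c**2 (F(c) = c - (c**2 + c) = c - (c + c**2) = c + (-c - c**2) = -c**2)
O(s, N) = s/3 + s**2/3 (O(s, N) = (s*s + s)/3 = (s**2 + s)/3 = (s + s**2)/3 = s/3 + s**2/3)
sqrt(F(-135) + O(f(17, 22), a(-9))) = sqrt(-1*(-135)**2 + (22 + 17)*(1 + (22 + 17))/3) = sqrt(-1*18225 + (1/3)*39*(1 + 39)) = sqrt(-18225 + (1/3)*39*40) = sqrt(-18225 + 520) = sqrt(-17705) = I*sqrt(17705)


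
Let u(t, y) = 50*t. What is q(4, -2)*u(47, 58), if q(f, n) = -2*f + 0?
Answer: -18800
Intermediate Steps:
q(f, n) = -2*f
q(4, -2)*u(47, 58) = (-2*4)*(50*47) = -8*2350 = -18800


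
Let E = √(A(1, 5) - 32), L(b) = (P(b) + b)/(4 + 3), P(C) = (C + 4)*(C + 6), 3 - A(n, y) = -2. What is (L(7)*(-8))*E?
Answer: -3600*I*√3/7 ≈ -890.77*I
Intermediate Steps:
A(n, y) = 5 (A(n, y) = 3 - 1*(-2) = 3 + 2 = 5)
P(C) = (4 + C)*(6 + C)
L(b) = 24/7 + b²/7 + 11*b/7 (L(b) = ((24 + b² + 10*b) + b)/(4 + 3) = (24 + b² + 11*b)/7 = (24 + b² + 11*b)*(⅐) = 24/7 + b²/7 + 11*b/7)
E = 3*I*√3 (E = √(5 - 32) = √(-27) = 3*I*√3 ≈ 5.1962*I)
(L(7)*(-8))*E = ((24/7 + (⅐)*7² + (11/7)*7)*(-8))*(3*I*√3) = ((24/7 + (⅐)*49 + 11)*(-8))*(3*I*√3) = ((24/7 + 7 + 11)*(-8))*(3*I*√3) = ((150/7)*(-8))*(3*I*√3) = -3600*I*√3/7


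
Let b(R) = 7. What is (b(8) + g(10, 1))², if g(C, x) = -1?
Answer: 36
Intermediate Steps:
(b(8) + g(10, 1))² = (7 - 1)² = 6² = 36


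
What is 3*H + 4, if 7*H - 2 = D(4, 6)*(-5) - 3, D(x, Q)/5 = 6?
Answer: -425/7 ≈ -60.714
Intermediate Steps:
D(x, Q) = 30 (D(x, Q) = 5*6 = 30)
H = -151/7 (H = 2/7 + (30*(-5) - 3)/7 = 2/7 + (-150 - 3)/7 = 2/7 + (⅐)*(-153) = 2/7 - 153/7 = -151/7 ≈ -21.571)
3*H + 4 = 3*(-151/7) + 4 = -453/7 + 4 = -425/7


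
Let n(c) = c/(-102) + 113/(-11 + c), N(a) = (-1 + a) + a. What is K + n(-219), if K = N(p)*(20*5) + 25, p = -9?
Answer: -3662388/1955 ≈ -1873.3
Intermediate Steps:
N(a) = -1 + 2*a
n(c) = 113/(-11 + c) - c/102 (n(c) = c*(-1/102) + 113/(-11 + c) = -c/102 + 113/(-11 + c) = 113/(-11 + c) - c/102)
K = -1875 (K = (-1 + 2*(-9))*(20*5) + 25 = (-1 - 18)*100 + 25 = -19*100 + 25 = -1900 + 25 = -1875)
K + n(-219) = -1875 + (11526 - 1*(-219)² + 11*(-219))/(102*(-11 - 219)) = -1875 + (1/102)*(11526 - 1*47961 - 2409)/(-230) = -1875 + (1/102)*(-1/230)*(11526 - 47961 - 2409) = -1875 + (1/102)*(-1/230)*(-38844) = -1875 + 3237/1955 = -3662388/1955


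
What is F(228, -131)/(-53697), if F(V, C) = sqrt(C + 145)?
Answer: -sqrt(14)/53697 ≈ -6.9681e-5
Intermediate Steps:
F(V, C) = sqrt(145 + C)
F(228, -131)/(-53697) = sqrt(145 - 131)/(-53697) = sqrt(14)*(-1/53697) = -sqrt(14)/53697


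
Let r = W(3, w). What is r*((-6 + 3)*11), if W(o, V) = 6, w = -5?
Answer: -198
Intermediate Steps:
r = 6
r*((-6 + 3)*11) = 6*((-6 + 3)*11) = 6*(-3*11) = 6*(-33) = -198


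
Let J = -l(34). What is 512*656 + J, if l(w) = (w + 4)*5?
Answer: 335682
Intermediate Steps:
l(w) = 20 + 5*w (l(w) = (4 + w)*5 = 20 + 5*w)
J = -190 (J = -(20 + 5*34) = -(20 + 170) = -1*190 = -190)
512*656 + J = 512*656 - 190 = 335872 - 190 = 335682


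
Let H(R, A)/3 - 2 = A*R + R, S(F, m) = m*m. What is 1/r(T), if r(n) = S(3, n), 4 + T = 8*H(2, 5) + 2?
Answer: 1/111556 ≈ 8.9641e-6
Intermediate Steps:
S(F, m) = m**2
H(R, A) = 6 + 3*R + 3*A*R (H(R, A) = 6 + 3*(A*R + R) = 6 + 3*(R + A*R) = 6 + (3*R + 3*A*R) = 6 + 3*R + 3*A*R)
T = 334 (T = -4 + (8*(6 + 3*2 + 3*5*2) + 2) = -4 + (8*(6 + 6 + 30) + 2) = -4 + (8*42 + 2) = -4 + (336 + 2) = -4 + 338 = 334)
r(n) = n**2
1/r(T) = 1/(334**2) = 1/111556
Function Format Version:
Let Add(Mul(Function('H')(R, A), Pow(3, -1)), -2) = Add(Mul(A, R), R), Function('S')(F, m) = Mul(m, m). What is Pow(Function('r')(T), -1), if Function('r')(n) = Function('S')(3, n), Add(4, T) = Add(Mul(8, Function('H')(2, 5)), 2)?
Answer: Rational(1, 111556) ≈ 8.9641e-6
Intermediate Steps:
Function('S')(F, m) = Pow(m, 2)
Function('H')(R, A) = Add(6, Mul(3, R), Mul(3, A, R)) (Function('H')(R, A) = Add(6, Mul(3, Add(Mul(A, R), R))) = Add(6, Mul(3, Add(R, Mul(A, R)))) = Add(6, Add(Mul(3, R), Mul(3, A, R))) = Add(6, Mul(3, R), Mul(3, A, R)))
T = 334 (T = Add(-4, Add(Mul(8, Add(6, Mul(3, 2), Mul(3, 5, 2))), 2)) = Add(-4, Add(Mul(8, Add(6, 6, 30)), 2)) = Add(-4, Add(Mul(8, 42), 2)) = Add(-4, Add(336, 2)) = Add(-4, 338) = 334)
Function('r')(n) = Pow(n, 2)
Pow(Function('r')(T), -1) = Pow(Pow(334, 2), -1) = Pow(111556, -1) = Rational(1, 111556)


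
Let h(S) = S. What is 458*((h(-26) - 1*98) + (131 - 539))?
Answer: -243656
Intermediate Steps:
458*((h(-26) - 1*98) + (131 - 539)) = 458*((-26 - 1*98) + (131 - 539)) = 458*((-26 - 98) - 408) = 458*(-124 - 408) = 458*(-532) = -243656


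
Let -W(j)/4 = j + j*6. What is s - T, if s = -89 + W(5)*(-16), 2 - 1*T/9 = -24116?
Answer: -214911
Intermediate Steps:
T = 217062 (T = 18 - 9*(-24116) = 18 + 217044 = 217062)
W(j) = -28*j (W(j) = -4*(j + j*6) = -4*(j + 6*j) = -28*j)
s = 2151 (s = -89 - 28*5*(-16) = -89 - 140*(-16) = -89 + 2240 = 2151)
s - T = 2151 - 1*217062 = 2151 - 217062 = -214911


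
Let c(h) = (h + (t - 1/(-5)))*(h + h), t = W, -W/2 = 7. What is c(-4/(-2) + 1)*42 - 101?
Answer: -14113/5 ≈ -2822.6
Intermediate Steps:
W = -14 (W = -2*7 = -14)
t = -14
c(h) = 2*h*(-69/5 + h) (c(h) = (h + (-14 - 1/(-5)))*(h + h) = (h + (-14 - 1*(-1/5)))*(2*h) = (h + (-14 + 1/5))*(2*h) = (h - 69/5)*(2*h) = (-69/5 + h)*(2*h) = 2*h*(-69/5 + h))
c(-4/(-2) + 1)*42 - 101 = (2*(-4/(-2) + 1)*(-69 + 5*(-4/(-2) + 1))/5)*42 - 101 = (2*(-4*(-1/2) + 1)*(-69 + 5*(-4*(-1/2) + 1))/5)*42 - 101 = (2*(2 + 1)*(-69 + 5*(2 + 1))/5)*42 - 101 = ((2/5)*3*(-69 + 5*3))*42 - 101 = ((2/5)*3*(-69 + 15))*42 - 101 = ((2/5)*3*(-54))*42 - 101 = -324/5*42 - 101 = -13608/5 - 101 = -14113/5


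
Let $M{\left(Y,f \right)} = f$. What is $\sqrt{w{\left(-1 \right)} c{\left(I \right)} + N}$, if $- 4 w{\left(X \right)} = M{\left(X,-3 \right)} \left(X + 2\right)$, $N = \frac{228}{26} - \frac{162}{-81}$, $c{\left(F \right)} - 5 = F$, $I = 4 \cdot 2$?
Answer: $\frac{\sqrt{13871}}{26} \approx 4.5298$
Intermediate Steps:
$I = 8$
$c{\left(F \right)} = 5 + F$
$N = \frac{140}{13}$ ($N = 228 \cdot \frac{1}{26} - -2 = \frac{114}{13} + 2 = \frac{140}{13} \approx 10.769$)
$w{\left(X \right)} = \frac{3}{2} + \frac{3 X}{4}$ ($w{\left(X \right)} = - \frac{\left(-3\right) \left(X + 2\right)}{4} = - \frac{\left(-3\right) \left(2 + X\right)}{4} = - \frac{-6 - 3 X}{4} = \frac{3}{2} + \frac{3 X}{4}$)
$\sqrt{w{\left(-1 \right)} c{\left(I \right)} + N} = \sqrt{\left(\frac{3}{2} + \frac{3}{4} \left(-1\right)\right) \left(5 + 8\right) + \frac{140}{13}} = \sqrt{\left(\frac{3}{2} - \frac{3}{4}\right) 13 + \frac{140}{13}} = \sqrt{\frac{3}{4} \cdot 13 + \frac{140}{13}} = \sqrt{\frac{39}{4} + \frac{140}{13}} = \sqrt{\frac{1067}{52}} = \frac{\sqrt{13871}}{26}$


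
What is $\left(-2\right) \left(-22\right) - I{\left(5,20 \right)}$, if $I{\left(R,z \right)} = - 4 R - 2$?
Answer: $66$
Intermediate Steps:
$I{\left(R,z \right)} = -2 - 4 R$
$\left(-2\right) \left(-22\right) - I{\left(5,20 \right)} = \left(-2\right) \left(-22\right) - \left(-2 - 20\right) = 44 - \left(-2 - 20\right) = 44 - -22 = 44 + 22 = 66$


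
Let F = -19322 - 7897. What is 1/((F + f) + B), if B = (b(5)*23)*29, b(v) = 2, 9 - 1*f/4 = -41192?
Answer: 1/138919 ≈ 7.1984e-6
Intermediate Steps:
f = 164804 (f = 36 - 4*(-41192) = 36 + 164768 = 164804)
F = -27219
B = 1334 (B = (2*23)*29 = 46*29 = 1334)
1/((F + f) + B) = 1/((-27219 + 164804) + 1334) = 1/(137585 + 1334) = 1/138919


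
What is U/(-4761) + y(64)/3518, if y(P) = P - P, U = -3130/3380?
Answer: 313/1609218 ≈ 0.00019450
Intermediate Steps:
U = -313/338 (U = -3130*1/3380 = -313/338 ≈ -0.92604)
y(P) = 0
U/(-4761) + y(64)/3518 = -313/338/(-4761) + 0/3518 = -313/338*(-1/4761) + 0*(1/3518) = 313/1609218 + 0 = 313/1609218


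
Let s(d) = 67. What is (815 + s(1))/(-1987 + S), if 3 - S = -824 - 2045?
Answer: 294/295 ≈ 0.99661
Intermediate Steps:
S = 2872 (S = 3 - (-824 - 2045) = 3 - 1*(-2869) = 3 + 2869 = 2872)
(815 + s(1))/(-1987 + S) = (815 + 67)/(-1987 + 2872) = 882/885 = 882*(1/885) = 294/295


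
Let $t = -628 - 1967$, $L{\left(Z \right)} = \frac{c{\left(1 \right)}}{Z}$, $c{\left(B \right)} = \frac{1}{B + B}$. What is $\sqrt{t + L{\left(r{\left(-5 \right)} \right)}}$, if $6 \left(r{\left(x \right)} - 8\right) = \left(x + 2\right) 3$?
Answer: $\frac{i \sqrt{438542}}{13} \approx 50.94 i$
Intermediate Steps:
$c{\left(B \right)} = \frac{1}{2 B}$
$r{\left(x \right)} = 9 + \frac{x}{2}$ ($r{\left(x \right)} = 8 + \frac{\left(x + 2\right) 3}{6} = 8 + \frac{\left(2 + x\right) 3}{6} = 8 + \frac{6 + 3 x}{6} = 8 + \left(1 + \frac{x}{2}\right) = 9 + \frac{x}{2}$)
$L{\left(Z \right)} = \frac{1}{2 Z}$ ($L{\left(Z \right)} = \frac{\frac{1}{2} \cdot 1^{-1}}{Z} = \frac{\frac{1}{2} \cdot 1}{Z} = \frac{1}{2 Z}$)
$t = -2595$ ($t = -628 - 1967 = -2595$)
$\sqrt{t + L{\left(r{\left(-5 \right)} \right)}} = \sqrt{-2595 + \frac{1}{2 \left(9 + \frac{1}{2} \left(-5\right)\right)}} = \sqrt{-2595 + \frac{1}{2 \left(9 - \frac{5}{2}\right)}} = \sqrt{-2595 + \frac{1}{2 \cdot \frac{13}{2}}} = \sqrt{-2595 + \frac{1}{2} \cdot \frac{2}{13}} = \sqrt{-2595 + \frac{1}{13}} = \sqrt{- \frac{33734}{13}} = \frac{i \sqrt{438542}}{13}$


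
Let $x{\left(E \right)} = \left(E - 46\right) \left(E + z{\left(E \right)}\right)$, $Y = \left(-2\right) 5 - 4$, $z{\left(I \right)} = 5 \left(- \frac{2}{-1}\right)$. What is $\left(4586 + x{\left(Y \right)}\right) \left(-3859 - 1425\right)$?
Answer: $-25500584$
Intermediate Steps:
$z{\left(I \right)} = 10$ ($z{\left(I \right)} = 5 \left(\left(-2\right) \left(-1\right)\right) = 5 \cdot 2 = 10$)
$Y = -14$ ($Y = -10 - 4 = -14$)
$x{\left(E \right)} = \left(-46 + E\right) \left(10 + E\right)$ ($x{\left(E \right)} = \left(E - 46\right) \left(E + 10\right) = \left(-46 + E\right) \left(10 + E\right)$)
$\left(4586 + x{\left(Y \right)}\right) \left(-3859 - 1425\right) = \left(4586 - \left(-44 - 196\right)\right) \left(-3859 - 1425\right) = \left(4586 + \left(-460 + 196 + 504\right)\right) \left(-5284\right) = \left(4586 + 240\right) \left(-5284\right) = 4826 \left(-5284\right) = -25500584$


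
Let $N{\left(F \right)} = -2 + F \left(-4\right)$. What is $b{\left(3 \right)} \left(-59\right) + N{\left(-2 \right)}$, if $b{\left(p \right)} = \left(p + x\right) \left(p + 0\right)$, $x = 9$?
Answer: $-2118$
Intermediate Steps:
$N{\left(F \right)} = -2 - 4 F$
$b{\left(p \right)} = p \left(9 + p\right)$ ($b{\left(p \right)} = \left(p + 9\right) \left(p + 0\right) = \left(9 + p\right) p = p \left(9 + p\right)$)
$b{\left(3 \right)} \left(-59\right) + N{\left(-2 \right)} = 3 \left(9 + 3\right) \left(-59\right) - -6 = 3 \cdot 12 \left(-59\right) + \left(-2 + 8\right) = 36 \left(-59\right) + 6 = -2124 + 6 = -2118$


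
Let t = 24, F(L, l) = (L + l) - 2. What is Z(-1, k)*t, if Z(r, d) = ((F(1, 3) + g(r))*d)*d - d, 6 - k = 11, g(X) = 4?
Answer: 3720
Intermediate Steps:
F(L, l) = -2 + L + l
k = -5 (k = 6 - 1*11 = 6 - 11 = -5)
Z(r, d) = -d + 6*d² (Z(r, d) = (((-2 + 1 + 3) + 4)*d)*d - d = ((2 + 4)*d)*d - d = (6*d)*d - d = 6*d² - d = -d + 6*d²)
Z(-1, k)*t = -5*(-1 + 6*(-5))*24 = -5*(-1 - 30)*24 = -5*(-31)*24 = 155*24 = 3720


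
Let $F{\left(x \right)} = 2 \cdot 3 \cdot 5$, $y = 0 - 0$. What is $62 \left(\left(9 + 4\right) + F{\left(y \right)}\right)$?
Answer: $2666$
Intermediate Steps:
$y = 0$ ($y = 0 + 0 = 0$)
$F{\left(x \right)} = 30$ ($F{\left(x \right)} = 2 \cdot 15 = 30$)
$62 \left(\left(9 + 4\right) + F{\left(y \right)}\right) = 62 \left(\left(9 + 4\right) + 30\right) = 62 \left(13 + 30\right) = 62 \cdot 43 = 2666$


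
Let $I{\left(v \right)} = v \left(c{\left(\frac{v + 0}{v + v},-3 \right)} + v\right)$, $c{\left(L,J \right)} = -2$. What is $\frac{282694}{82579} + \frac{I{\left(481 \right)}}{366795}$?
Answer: $\frac{9439758827}{2329966485} \approx 4.0515$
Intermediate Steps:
$I{\left(v \right)} = v \left(-2 + v\right)$
$\frac{282694}{82579} + \frac{I{\left(481 \right)}}{366795} = \frac{282694}{82579} + \frac{481 \left(-2 + 481\right)}{366795} = 282694 \cdot \frac{1}{82579} + 481 \cdot 479 \cdot \frac{1}{366795} = \frac{282694}{82579} + 230399 \cdot \frac{1}{366795} = \frac{282694}{82579} + \frac{17723}{28215} = \frac{9439758827}{2329966485}$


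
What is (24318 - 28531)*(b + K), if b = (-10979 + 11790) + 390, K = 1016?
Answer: -9340221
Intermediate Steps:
b = 1201 (b = 811 + 390 = 1201)
(24318 - 28531)*(b + K) = (24318 - 28531)*(1201 + 1016) = -4213*2217 = -9340221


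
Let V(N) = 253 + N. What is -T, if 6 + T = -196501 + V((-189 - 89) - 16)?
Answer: 196548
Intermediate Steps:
T = -196548 (T = -6 + (-196501 + (253 + ((-189 - 89) - 16))) = -6 + (-196501 + (253 + (-278 - 16))) = -6 + (-196501 + (253 - 294)) = -6 + (-196501 - 41) = -6 - 196542 = -196548)
-T = -1*(-196548) = 196548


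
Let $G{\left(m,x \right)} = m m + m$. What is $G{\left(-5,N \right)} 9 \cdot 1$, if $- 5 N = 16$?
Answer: $180$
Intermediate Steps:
$N = - \frac{16}{5}$ ($N = \left(- \frac{1}{5}\right) 16 = - \frac{16}{5} \approx -3.2$)
$G{\left(m,x \right)} = m + m^{2}$ ($G{\left(m,x \right)} = m^{2} + m = m + m^{2}$)
$G{\left(-5,N \right)} 9 \cdot 1 = - 5 \left(1 - 5\right) 9 \cdot 1 = \left(-5\right) \left(-4\right) 9 = 20 \cdot 9 = 180$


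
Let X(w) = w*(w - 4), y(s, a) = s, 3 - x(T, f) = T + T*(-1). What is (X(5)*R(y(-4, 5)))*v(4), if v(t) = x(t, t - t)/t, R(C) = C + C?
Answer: -30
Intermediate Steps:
x(T, f) = 3 (x(T, f) = 3 - (T + T*(-1)) = 3 - (T - T) = 3 - 1*0 = 3 + 0 = 3)
R(C) = 2*C
v(t) = 3/t
X(w) = w*(-4 + w)
(X(5)*R(y(-4, 5)))*v(4) = ((5*(-4 + 5))*(2*(-4)))*(3/4) = ((5*1)*(-8))*(3*(1/4)) = (5*(-8))*(3/4) = -40*3/4 = -30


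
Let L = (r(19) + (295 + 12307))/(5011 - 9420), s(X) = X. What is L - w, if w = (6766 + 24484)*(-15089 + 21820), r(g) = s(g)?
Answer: -927405606371/4409 ≈ -2.1034e+8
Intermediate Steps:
r(g) = g
w = 210343750 (w = 31250*6731 = 210343750)
L = -12621/4409 (L = (19 + (295 + 12307))/(5011 - 9420) = (19 + 12602)/(-4409) = 12621*(-1/4409) = -12621/4409 ≈ -2.8626)
L - w = -12621/4409 - 1*210343750 = -12621/4409 - 210343750 = -927405606371/4409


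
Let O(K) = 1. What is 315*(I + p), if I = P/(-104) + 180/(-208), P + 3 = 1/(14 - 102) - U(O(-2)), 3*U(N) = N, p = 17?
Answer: 46606875/9152 ≈ 5092.5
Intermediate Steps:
U(N) = N/3
P = -883/264 (P = -3 + (1/(14 - 102) - 1/3) = -3 + (1/(-88) - 1*⅓) = -3 + (-1/88 - ⅓) = -3 - 91/264 = -883/264 ≈ -3.3447)
I = -22877/27456 (I = -883/264/(-104) + 180/(-208) = -883/264*(-1/104) + 180*(-1/208) = 883/27456 - 45/52 = -22877/27456 ≈ -0.83322)
315*(I + p) = 315*(-22877/27456 + 17) = 315*(443875/27456) = 46606875/9152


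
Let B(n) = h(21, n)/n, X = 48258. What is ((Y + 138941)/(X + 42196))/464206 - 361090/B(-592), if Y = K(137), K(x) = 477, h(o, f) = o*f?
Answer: -1082993753663813/62983934286 ≈ -17195.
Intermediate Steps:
h(o, f) = f*o
Y = 477
B(n) = 21 (B(n) = (n*21)/n = (21*n)/n = 21)
((Y + 138941)/(X + 42196))/464206 - 361090/B(-592) = ((477 + 138941)/(48258 + 42196))/464206 - 361090/21 = (139418/90454)*(1/464206) - 361090*1/21 = (139418*(1/90454))*(1/464206) - 361090/21 = (69709/45227)*(1/464206) - 361090/21 = 69709/20994644762 - 361090/21 = -1082993753663813/62983934286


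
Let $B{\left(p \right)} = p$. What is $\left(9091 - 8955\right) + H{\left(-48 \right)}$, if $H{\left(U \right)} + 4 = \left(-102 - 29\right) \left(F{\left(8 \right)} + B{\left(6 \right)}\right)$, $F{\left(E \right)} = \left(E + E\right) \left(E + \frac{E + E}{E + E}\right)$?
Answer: $-19518$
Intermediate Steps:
$F{\left(E \right)} = 2 E \left(1 + E\right)$ ($F{\left(E \right)} = 2 E \left(E + \frac{2 E}{2 E}\right) = 2 E \left(E + 2 E \frac{1}{2 E}\right) = 2 E \left(E + 1\right) = 2 E \left(1 + E\right)$)
$H{\left(U \right)} = -19654$ ($H{\left(U \right)} = -4 + \left(-102 - 29\right) \left(2 \cdot 8 \left(1 + 8\right) + 6\right) = -4 - 131 \left(2 \cdot 8 \cdot 9 + 6\right) = -4 - 131 \left(144 + 6\right) = -4 - 19650 = -19654$)
$\left(9091 - 8955\right) + H{\left(-48 \right)} = \left(9091 - 8955\right) - 19654 = 136 - 19654 = -19518$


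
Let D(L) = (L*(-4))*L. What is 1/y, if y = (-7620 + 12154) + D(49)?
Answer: -1/5070 ≈ -0.00019724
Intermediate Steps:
D(L) = -4*L² (D(L) = (-4*L)*L = -4*L²)
y = -5070 (y = (-7620 + 12154) - 4*49² = 4534 - 4*2401 = 4534 - 9604 = -5070)
1/y = 1/(-5070) = -1/5070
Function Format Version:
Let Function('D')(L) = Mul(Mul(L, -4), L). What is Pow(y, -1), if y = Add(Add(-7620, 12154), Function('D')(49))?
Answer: Rational(-1, 5070) ≈ -0.00019724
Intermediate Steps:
Function('D')(L) = Mul(-4, Pow(L, 2)) (Function('D')(L) = Mul(Mul(-4, L), L) = Mul(-4, Pow(L, 2)))
y = -5070 (y = Add(Add(-7620, 12154), Mul(-4, Pow(49, 2))) = Add(4534, Mul(-4, 2401)) = Add(4534, -9604) = -5070)
Pow(y, -1) = Pow(-5070, -1) = Rational(-1, 5070)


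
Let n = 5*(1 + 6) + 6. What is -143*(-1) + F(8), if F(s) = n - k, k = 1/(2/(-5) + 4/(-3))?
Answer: 4799/26 ≈ 184.58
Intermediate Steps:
n = 41 (n = 5*7 + 6 = 35 + 6 = 41)
k = -15/26 (k = 1/(2*(-⅕) + 4*(-⅓)) = 1/(-⅖ - 4/3) = 1/(-26/15) = -15/26 ≈ -0.57692)
F(s) = 1081/26 (F(s) = 41 - 1*(-15/26) = 41 + 15/26 = 1081/26)
-143*(-1) + F(8) = -143*(-1) + 1081/26 = 143 + 1081/26 = 4799/26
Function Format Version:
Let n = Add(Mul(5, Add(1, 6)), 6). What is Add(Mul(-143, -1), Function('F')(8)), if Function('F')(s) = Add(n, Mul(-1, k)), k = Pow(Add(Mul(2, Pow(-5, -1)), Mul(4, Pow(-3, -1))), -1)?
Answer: Rational(4799, 26) ≈ 184.58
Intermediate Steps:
n = 41 (n = Add(Mul(5, 7), 6) = Add(35, 6) = 41)
k = Rational(-15, 26) (k = Pow(Add(Mul(2, Rational(-1, 5)), Mul(4, Rational(-1, 3))), -1) = Pow(Add(Rational(-2, 5), Rational(-4, 3)), -1) = Pow(Rational(-26, 15), -1) = Rational(-15, 26) ≈ -0.57692)
Function('F')(s) = Rational(1081, 26) (Function('F')(s) = Add(41, Mul(-1, Rational(-15, 26))) = Add(41, Rational(15, 26)) = Rational(1081, 26))
Add(Mul(-143, -1), Function('F')(8)) = Add(Mul(-143, -1), Rational(1081, 26)) = Add(143, Rational(1081, 26)) = Rational(4799, 26)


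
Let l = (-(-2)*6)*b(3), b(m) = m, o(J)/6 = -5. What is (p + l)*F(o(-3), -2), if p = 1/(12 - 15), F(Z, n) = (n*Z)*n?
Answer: -4280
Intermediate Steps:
o(J) = -30 (o(J) = 6*(-5) = -30)
F(Z, n) = Z*n² (F(Z, n) = (Z*n)*n = Z*n²)
p = -⅓ (p = 1/(-3) = -⅓ ≈ -0.33333)
l = 36 (l = -(-2)*6*3 = -1*(-12)*3 = 12*3 = 36)
(p + l)*F(o(-3), -2) = (-⅓ + 36)*(-30*(-2)²) = 107*(-30*4)/3 = (107/3)*(-120) = -4280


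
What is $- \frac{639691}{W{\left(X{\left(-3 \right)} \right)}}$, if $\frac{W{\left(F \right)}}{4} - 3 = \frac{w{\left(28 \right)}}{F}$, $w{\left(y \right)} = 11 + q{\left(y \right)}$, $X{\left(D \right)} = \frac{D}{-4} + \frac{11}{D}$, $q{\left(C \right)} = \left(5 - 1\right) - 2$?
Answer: $\frac{22389185}{204} \approx 1.0975 \cdot 10^{5}$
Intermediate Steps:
$q{\left(C \right)} = 2$ ($q{\left(C \right)} = 4 - 2 = 2$)
$X{\left(D \right)} = \frac{11}{D} - \frac{D}{4}$ ($X{\left(D \right)} = D \left(- \frac{1}{4}\right) + \frac{11}{D} = - \frac{D}{4} + \frac{11}{D} = \frac{11}{D} - \frac{D}{4}$)
$w{\left(y \right)} = 13$ ($w{\left(y \right)} = 11 + 2 = 13$)
$W{\left(F \right)} = 12 + \frac{52}{F}$ ($W{\left(F \right)} = 12 + 4 \frac{13}{F} = 12 + \frac{52}{F}$)
$- \frac{639691}{W{\left(X{\left(-3 \right)} \right)}} = - \frac{639691}{12 + \frac{52}{\frac{11}{-3} - - \frac{3}{4}}} = - \frac{639691}{12 + \frac{52}{11 \left(- \frac{1}{3}\right) + \frac{3}{4}}} = - \frac{639691}{12 + \frac{52}{- \frac{11}{3} + \frac{3}{4}}} = - \frac{639691}{12 + \frac{52}{- \frac{35}{12}}} = - \frac{639691}{12 + 52 \left(- \frac{12}{35}\right)} = - \frac{639691}{12 - \frac{624}{35}} = - \frac{639691}{- \frac{204}{35}} = \left(-639691\right) \left(- \frac{35}{204}\right) = \frac{22389185}{204}$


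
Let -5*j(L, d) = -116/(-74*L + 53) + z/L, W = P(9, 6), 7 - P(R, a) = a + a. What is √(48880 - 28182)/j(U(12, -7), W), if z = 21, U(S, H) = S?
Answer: -16700*√20698/6309 ≈ -380.82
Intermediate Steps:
P(R, a) = 7 - 2*a (P(R, a) = 7 - (a + a) = 7 - 2*a)
W = -5 (W = 7 - 2*6 = 7 - 12 = -5)
j(L, d) = -21/(5*L) + 116/(5*(53 - 74*L)) (j(L, d) = -(-116/(-74*L + 53) + 21/L)/5 = -(-116/(53 - 74*L) + 21/L)/5 = -21/(5*L) + 116/(5*(53 - 74*L)))
√(48880 - 28182)/j(U(12, -7), W) = √(48880 - 28182)/(((⅕)*(1113 - 1670*12)/(12*(-53 + 74*12)))) = √20698/(((⅕)*(1/12)*(1113 - 20040)/(-53 + 888))) = √20698/(((⅕)*(1/12)*(-18927)/835)) = √20698/(((⅕)*(1/12)*(1/835)*(-18927))) = √20698/(-6309/16700) = √20698*(-16700/6309) = -16700*√20698/6309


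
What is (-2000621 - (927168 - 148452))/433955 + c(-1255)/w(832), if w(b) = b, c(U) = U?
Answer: -2857021909/361050560 ≈ -7.9131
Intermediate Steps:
(-2000621 - (927168 - 148452))/433955 + c(-1255)/w(832) = (-2000621 - (927168 - 148452))/433955 - 1255/832 = (-2000621 - 1*778716)*(1/433955) - 1255*1/832 = (-2000621 - 778716)*(1/433955) - 1255/832 = -2779337*1/433955 - 1255/832 = -2779337/433955 - 1255/832 = -2857021909/361050560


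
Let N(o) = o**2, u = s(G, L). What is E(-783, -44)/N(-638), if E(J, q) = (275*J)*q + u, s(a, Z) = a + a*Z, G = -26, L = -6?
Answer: 4737215/203522 ≈ 23.276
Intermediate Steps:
s(a, Z) = a + Z*a
u = 130 (u = -26*(1 - 6) = -26*(-5) = 130)
E(J, q) = 130 + 275*J*q (E(J, q) = (275*J)*q + 130 = 275*J*q + 130 = 130 + 275*J*q)
E(-783, -44)/N(-638) = (130 + 275*(-783)*(-44))/((-638)**2) = (130 + 9474300)/407044 = 9474430*(1/407044) = 4737215/203522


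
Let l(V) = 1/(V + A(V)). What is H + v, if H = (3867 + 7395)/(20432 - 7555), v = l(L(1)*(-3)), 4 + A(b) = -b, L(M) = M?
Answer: 32171/51508 ≈ 0.62458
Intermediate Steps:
A(b) = -4 - b
l(V) = -1/4 (l(V) = 1/(V + (-4 - V)) = 1/(-4) = -1/4)
v = -1/4 ≈ -0.25000
H = 11262/12877 ≈ 0.87458
H + v = 11262/12877 - 1/4 = 32171/51508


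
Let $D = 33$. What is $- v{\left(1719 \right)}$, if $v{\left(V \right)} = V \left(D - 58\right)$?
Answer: $42975$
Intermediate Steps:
$v{\left(V \right)} = - 25 V$ ($v{\left(V \right)} = V \left(33 - 58\right) = V \left(-25\right) = - 25 V$)
$- v{\left(1719 \right)} = - \left(-25\right) 1719 = \left(-1\right) \left(-42975\right) = 42975$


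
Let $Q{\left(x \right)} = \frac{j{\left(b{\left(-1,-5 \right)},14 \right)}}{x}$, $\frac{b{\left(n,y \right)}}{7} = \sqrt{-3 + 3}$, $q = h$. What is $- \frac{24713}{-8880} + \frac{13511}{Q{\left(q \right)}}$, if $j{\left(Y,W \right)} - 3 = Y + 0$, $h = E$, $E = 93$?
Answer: $\frac{3719332793}{8880} \approx 4.1884 \cdot 10^{5}$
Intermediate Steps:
$h = 93$
$q = 93$
$b{\left(n,y \right)} = 0$ ($b{\left(n,y \right)} = 7 \sqrt{-3 + 3} = 7 \sqrt{0} = 7 \cdot 0 = 0$)
$j{\left(Y,W \right)} = 3 + Y$ ($j{\left(Y,W \right)} = 3 + \left(Y + 0\right) = 3 + Y$)
$Q{\left(x \right)} = \frac{3}{x}$ ($Q{\left(x \right)} = \frac{3 + 0}{x} = \frac{3}{x}$)
$- \frac{24713}{-8880} + \frac{13511}{Q{\left(q \right)}} = - \frac{24713}{-8880} + \frac{13511}{3 \cdot \frac{1}{93}} = \left(-24713\right) \left(- \frac{1}{8880}\right) + \frac{13511}{3 \cdot \frac{1}{93}} = \frac{24713}{8880} + 13511 \frac{1}{\frac{1}{31}} = \frac{24713}{8880} + 13511 \cdot 31 = \frac{24713}{8880} + 418841 = \frac{3719332793}{8880}$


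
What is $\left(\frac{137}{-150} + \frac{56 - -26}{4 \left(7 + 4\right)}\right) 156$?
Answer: $\frac{40768}{275} \approx 148.25$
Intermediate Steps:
$\left(\frac{137}{-150} + \frac{56 - -26}{4 \left(7 + 4\right)}\right) 156 = \left(137 \left(- \frac{1}{150}\right) + \frac{56 + 26}{4 \cdot 11}\right) 156 = \left(- \frac{137}{150} + \frac{82}{44}\right) 156 = \left(- \frac{137}{150} + 82 \cdot \frac{1}{44}\right) 156 = \left(- \frac{137}{150} + \frac{41}{22}\right) 156 = \frac{784}{825} \cdot 156 = \frac{40768}{275}$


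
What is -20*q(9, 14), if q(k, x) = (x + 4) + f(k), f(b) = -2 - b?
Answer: -140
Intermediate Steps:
q(k, x) = 2 + x - k (q(k, x) = (x + 4) + (-2 - k) = (4 + x) + (-2 - k) = 2 + x - k)
-20*q(9, 14) = -20*(2 + 14 - 1*9) = -20*(2 + 14 - 9) = -20*7 = -140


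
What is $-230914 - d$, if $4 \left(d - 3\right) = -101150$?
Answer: $- \frac{411259}{2} \approx -2.0563 \cdot 10^{5}$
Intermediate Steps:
$d = - \frac{50569}{2}$ ($d = 3 + \frac{1}{4} \left(-101150\right) = 3 - \frac{50575}{2} = - \frac{50569}{2} \approx -25285.0$)
$-230914 - d = -230914 - - \frac{50569}{2} = -230914 + \frac{50569}{2} = - \frac{411259}{2}$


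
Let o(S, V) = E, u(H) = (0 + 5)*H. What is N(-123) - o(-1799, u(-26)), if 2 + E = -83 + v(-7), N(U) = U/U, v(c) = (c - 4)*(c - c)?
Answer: 86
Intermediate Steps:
u(H) = 5*H
v(c) = 0 (v(c) = (-4 + c)*0 = 0)
N(U) = 1
E = -85 (E = -2 + (-83 + 0) = -2 - 83 = -85)
o(S, V) = -85
N(-123) - o(-1799, u(-26)) = 1 - 1*(-85) = 1 + 85 = 86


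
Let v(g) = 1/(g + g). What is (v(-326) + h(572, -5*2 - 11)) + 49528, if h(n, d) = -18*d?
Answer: 32538711/652 ≈ 49906.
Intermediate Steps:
v(g) = 1/(2*g)
(v(-326) + h(572, -5*2 - 11)) + 49528 = ((½)/(-326) - 18*(-5*2 - 11)) + 49528 = ((½)*(-1/326) - 18*(-10 - 11)) + 49528 = (-1/652 - 18*(-21)) + 49528 = (-1/652 + 378) + 49528 = 246455/652 + 49528 = 32538711/652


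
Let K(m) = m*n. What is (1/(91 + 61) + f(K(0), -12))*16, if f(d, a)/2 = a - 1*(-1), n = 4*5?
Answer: -6686/19 ≈ -351.89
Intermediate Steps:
n = 20
K(m) = 20*m (K(m) = m*20 = 20*m)
f(d, a) = 2 + 2*a (f(d, a) = 2*(a - 1*(-1)) = 2*(a + 1) = 2*(1 + a) = 2 + 2*a)
(1/(91 + 61) + f(K(0), -12))*16 = (1/(91 + 61) + (2 + 2*(-12)))*16 = (1/152 + (2 - 24))*16 = (1/152 - 22)*16 = -3343/152*16 = -6686/19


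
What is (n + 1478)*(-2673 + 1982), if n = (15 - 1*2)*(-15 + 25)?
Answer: -1111128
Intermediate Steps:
n = 130 (n = (15 - 2)*10 = 13*10 = 130)
(n + 1478)*(-2673 + 1982) = (130 + 1478)*(-2673 + 1982) = 1608*(-691) = -1111128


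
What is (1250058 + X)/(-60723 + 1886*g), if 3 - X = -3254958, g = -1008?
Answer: -1501673/653937 ≈ -2.2964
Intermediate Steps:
X = 3254961 (X = 3 - 1*(-3254958) = 3 + 3254958 = 3254961)
(1250058 + X)/(-60723 + 1886*g) = (1250058 + 3254961)/(-60723 + 1886*(-1008)) = 4505019/(-60723 - 1901088) = 4505019/(-1961811) = 4505019*(-1/1961811) = -1501673/653937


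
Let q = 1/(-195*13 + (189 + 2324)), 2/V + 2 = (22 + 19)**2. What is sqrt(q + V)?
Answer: I*sqrt(60393630)/36938 ≈ 0.21039*I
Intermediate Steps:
V = 2/1679 (V = 2/(-2 + (22 + 19)**2) = 2/(-2 + 41**2) = 2/(-2 + 1681) = 2/1679 ≈ 0.0011912)
q = -1/22 (q = 1/(-2535 + 2513) = 1/(-22) = -1/22 ≈ -0.045455)
sqrt(q + V) = sqrt(-1/22 + 2/1679) = sqrt(-1635/36938) = I*sqrt(60393630)/36938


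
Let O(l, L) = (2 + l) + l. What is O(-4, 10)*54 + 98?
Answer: -226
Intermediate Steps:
O(l, L) = 2 + 2*l
O(-4, 10)*54 + 98 = (2 + 2*(-4))*54 + 98 = (2 - 8)*54 + 98 = -6*54 + 98 = -324 + 98 = -226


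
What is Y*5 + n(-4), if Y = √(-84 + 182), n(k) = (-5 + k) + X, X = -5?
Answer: -14 + 35*√2 ≈ 35.497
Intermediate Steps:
n(k) = -10 + k (n(k) = (-5 + k) - 5 = -10 + k)
Y = 7*√2 (Y = √98 = 7*√2 ≈ 9.8995)
Y*5 + n(-4) = (7*√2)*5 + (-10 - 4) = 35*√2 - 14 = -14 + 35*√2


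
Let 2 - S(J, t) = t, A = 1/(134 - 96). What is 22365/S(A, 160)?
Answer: -22365/158 ≈ -141.55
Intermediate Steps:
A = 1/38 ≈ 0.026316
S(J, t) = 2 - t
22365/S(A, 160) = 22365/(2 - 1*160) = 22365/(2 - 160) = 22365/(-158) = 22365*(-1/158) = -22365/158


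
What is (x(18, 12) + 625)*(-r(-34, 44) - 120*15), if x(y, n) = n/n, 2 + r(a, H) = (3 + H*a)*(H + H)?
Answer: 81120836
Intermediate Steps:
r(a, H) = -2 + 2*H*(3 + H*a) (r(a, H) = -2 + (3 + H*a)*(H + H) = -2 + (3 + H*a)*(2*H) = -2 + 2*H*(3 + H*a))
x(y, n) = 1
(x(18, 12) + 625)*(-r(-34, 44) - 120*15) = (1 + 625)*(-(-2 + 6*44 + 2*(-34)*44²) - 120*15) = 626*(-(-2 + 264 + 2*(-34)*1936) - 1800) = 626*(-(-2 + 264 - 131648) - 1800) = 626*(-1*(-131386) - 1800) = 626*(131386 - 1800) = 626*129586 = 81120836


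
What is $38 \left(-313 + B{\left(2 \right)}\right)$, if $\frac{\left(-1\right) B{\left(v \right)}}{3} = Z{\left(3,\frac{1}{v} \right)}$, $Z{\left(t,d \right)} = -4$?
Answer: $-11438$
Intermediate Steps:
$B{\left(v \right)} = 12$ ($B{\left(v \right)} = \left(-3\right) \left(-4\right) = 12$)
$38 \left(-313 + B{\left(2 \right)}\right) = 38 \left(-313 + 12\right) = 38 \left(-301\right) = -11438$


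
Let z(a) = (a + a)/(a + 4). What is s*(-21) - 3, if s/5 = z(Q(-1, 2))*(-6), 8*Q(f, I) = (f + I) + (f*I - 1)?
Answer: -87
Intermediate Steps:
Q(f, I) = -1/8 + I/8 + f/8 + I*f/8 (Q(f, I) = ((f + I) + (f*I - 1))/8 = ((I + f) + (I*f - 1))/8 = ((I + f) + (-1 + I*f))/8 = (-1 + I + f + I*f)/8 = -1/8 + I/8 + f/8 + I*f/8)
z(a) = 2*a/(4 + a) (z(a) = (2*a)/(4 + a) = 2*a/(4 + a))
s = 4 (s = 5*((2*(-1/8 + (1/8)*2 + (1/8)*(-1) + (1/8)*2*(-1))/(4 + (-1/8 + (1/8)*2 + (1/8)*(-1) + (1/8)*2*(-1))))*(-6)) = 5*((2*(-1/8 + 1/4 - 1/8 - 1/4)/(4 + (-1/8 + 1/4 - 1/8 - 1/4)))*(-6)) = 5*((2*(-1/4)/(4 - 1/4))*(-6)) = 5*((2*(-1/4)/(15/4))*(-6)) = 5*((2*(-1/4)*(4/15))*(-6)) = 5*(-2/15*(-6)) = 5*(4/5) = 4)
s*(-21) - 3 = 4*(-21) - 3 = -84 - 3 = -87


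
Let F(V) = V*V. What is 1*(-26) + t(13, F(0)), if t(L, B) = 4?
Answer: -22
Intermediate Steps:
F(V) = V**2
1*(-26) + t(13, F(0)) = 1*(-26) + 4 = -26 + 4 = -22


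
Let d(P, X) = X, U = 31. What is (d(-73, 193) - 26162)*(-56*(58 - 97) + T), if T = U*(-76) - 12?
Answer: 4778296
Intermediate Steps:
T = -2368 (T = 31*(-76) - 12 = -2356 - 12 = -2368)
(d(-73, 193) - 26162)*(-56*(58 - 97) + T) = (193 - 26162)*(-56*(58 - 97) - 2368) = -25969*(-56*(-39) - 2368) = -25969*(2184 - 2368) = -25969*(-184) = 4778296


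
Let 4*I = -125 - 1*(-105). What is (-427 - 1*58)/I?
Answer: 97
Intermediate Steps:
I = -5 (I = (-125 - 1*(-105))/4 = (-125 + 105)/4 = (¼)*(-20) = -5)
(-427 - 1*58)/I = (-427 - 1*58)/(-5) = (-427 - 58)*(-⅕) = -485*(-⅕) = 97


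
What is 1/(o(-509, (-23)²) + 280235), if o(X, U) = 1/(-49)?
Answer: 49/13731514 ≈ 3.5684e-6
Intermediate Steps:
o(X, U) = -1/49
1/(o(-509, (-23)²) + 280235) = 1/(-1/49 + 280235) = 1/(13731514/49) = 49/13731514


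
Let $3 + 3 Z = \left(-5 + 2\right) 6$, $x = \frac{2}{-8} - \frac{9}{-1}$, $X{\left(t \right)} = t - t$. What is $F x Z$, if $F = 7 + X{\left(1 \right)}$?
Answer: $- \frac{1715}{4} \approx -428.75$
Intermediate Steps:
$X{\left(t \right)} = 0$
$x = \frac{35}{4}$ ($x = 2 \left(- \frac{1}{8}\right) - -9 = - \frac{1}{4} + 9 = \frac{35}{4} \approx 8.75$)
$F = 7$ ($F = 7 + 0 = 7$)
$Z = -7$ ($Z = -1 + \frac{\left(-5 + 2\right) 6}{3} = -1 + \frac{\left(-3\right) 6}{3} = -1 + \frac{1}{3} \left(-18\right) = -1 - 6 = -7$)
$F x Z = 7 \cdot \frac{35}{4} \left(-7\right) = \frac{245}{4} \left(-7\right) = - \frac{1715}{4}$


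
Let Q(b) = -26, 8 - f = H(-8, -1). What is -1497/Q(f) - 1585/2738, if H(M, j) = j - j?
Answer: 1014394/17797 ≈ 56.998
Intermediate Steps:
H(M, j) = 0
f = 8 (f = 8 - 1*0 = 8 + 0 = 8)
-1497/Q(f) - 1585/2738 = -1497/(-26) - 1585/2738 = -1497*(-1/26) - 1585*1/2738 = 1497/26 - 1585/2738 = 1014394/17797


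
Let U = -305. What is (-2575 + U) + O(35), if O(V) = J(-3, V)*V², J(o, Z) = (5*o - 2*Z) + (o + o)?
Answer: -114355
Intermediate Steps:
J(o, Z) = -2*Z + 7*o (J(o, Z) = (-2*Z + 5*o) + 2*o = -2*Z + 7*o)
O(V) = V²*(-21 - 2*V) (O(V) = (-2*V + 7*(-3))*V² = (-2*V - 21)*V² = (-21 - 2*V)*V² = V²*(-21 - 2*V))
(-2575 + U) + O(35) = (-2575 - 305) + 35²*(-21 - 2*35) = -2880 + 1225*(-21 - 70) = -2880 + 1225*(-91) = -2880 - 111475 = -114355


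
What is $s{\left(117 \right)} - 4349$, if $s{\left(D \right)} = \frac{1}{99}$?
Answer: $- \frac{430550}{99} \approx -4349.0$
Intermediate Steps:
$s{\left(D \right)} = \frac{1}{99}$
$s{\left(117 \right)} - 4349 = \frac{1}{99} - 4349 = - \frac{430550}{99}$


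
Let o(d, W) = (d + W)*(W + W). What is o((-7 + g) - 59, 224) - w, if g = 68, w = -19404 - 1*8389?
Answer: 129041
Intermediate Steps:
w = -27793 (w = -19404 - 8389 = -27793)
o(d, W) = 2*W*(W + d) (o(d, W) = (W + d)*(2*W) = 2*W*(W + d))
o((-7 + g) - 59, 224) - w = 2*224*(224 + ((-7 + 68) - 59)) - 1*(-27793) = 2*224*(224 + (61 - 59)) + 27793 = 2*224*(224 + 2) + 27793 = 2*224*226 + 27793 = 101248 + 27793 = 129041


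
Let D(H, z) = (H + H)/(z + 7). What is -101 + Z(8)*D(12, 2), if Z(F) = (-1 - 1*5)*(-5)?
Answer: -21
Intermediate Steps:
D(H, z) = 2*H/(7 + z) (D(H, z) = (2*H)/(7 + z) = 2*H/(7 + z))
Z(F) = 30 (Z(F) = (-1 - 5)*(-5) = -6*(-5) = 30)
-101 + Z(8)*D(12, 2) = -101 + 30*(2*12/(7 + 2)) = -101 + 30*(2*12/9) = -101 + 30*(2*12*(1/9)) = -101 + 30*(8/3) = -101 + 80 = -21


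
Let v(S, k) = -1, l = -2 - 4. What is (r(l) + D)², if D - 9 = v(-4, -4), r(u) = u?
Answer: 4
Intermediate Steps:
l = -6
D = 8 (D = 9 - 1 = 8)
(r(l) + D)² = (-6 + 8)² = 2² = 4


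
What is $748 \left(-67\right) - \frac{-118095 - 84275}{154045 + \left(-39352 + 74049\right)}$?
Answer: $- \frac{4729395851}{94371} \approx -50115.0$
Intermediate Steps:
$748 \left(-67\right) - \frac{-118095 - 84275}{154045 + \left(-39352 + 74049\right)} = -50116 - - \frac{202370}{154045 + 34697} = -50116 - - \frac{202370}{188742} = -50116 - \left(-202370\right) \frac{1}{188742} = -50116 - - \frac{101185}{94371} = -50116 + \frac{101185}{94371} = - \frac{4729395851}{94371}$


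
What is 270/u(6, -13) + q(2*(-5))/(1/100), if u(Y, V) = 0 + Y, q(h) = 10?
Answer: 1045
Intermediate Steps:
u(Y, V) = Y
270/u(6, -13) + q(2*(-5))/(1/100) = 270/6 + 10/(1/100) = 270*(⅙) + 10/(1/100) = 45 + 10*100 = 45 + 1000 = 1045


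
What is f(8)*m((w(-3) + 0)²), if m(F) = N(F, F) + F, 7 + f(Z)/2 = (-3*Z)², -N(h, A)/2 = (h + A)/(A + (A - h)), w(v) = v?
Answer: 5690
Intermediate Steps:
N(h, A) = -2*(A + h)/(-h + 2*A) (N(h, A) = -2*(h + A)/(A + (A - h)) = -2*(A + h)/(-h + 2*A))
f(Z) = -14 + 18*Z² (f(Z) = -14 + 2*(-3*Z)² = -14 + 2*(9*Z²) = -14 + 18*Z²)
m(F) = -4 + F (m(F) = 2*(F + F)/(F - 2*F) + F = 2*(2*F)/((-F)) + F = 2*(-1/F)*(2*F) + F = -4 + F)
f(8)*m((w(-3) + 0)²) = (-14 + 18*8²)*(-4 + (-3 + 0)²) = (-14 + 18*64)*(-4 + (-3)²) = (-14 + 1152)*(-4 + 9) = 1138*5 = 5690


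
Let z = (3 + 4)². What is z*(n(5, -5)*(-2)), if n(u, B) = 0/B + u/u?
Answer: -98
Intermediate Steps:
n(u, B) = 1 (n(u, B) = 0 + 1 = 1)
z = 49 (z = 7² = 49)
z*(n(5, -5)*(-2)) = 49*(1*(-2)) = 49*(-2) = -98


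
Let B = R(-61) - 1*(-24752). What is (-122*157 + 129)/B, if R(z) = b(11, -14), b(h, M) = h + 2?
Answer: -3805/4953 ≈ -0.76822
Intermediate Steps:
b(h, M) = 2 + h
R(z) = 13 (R(z) = 2 + 11 = 13)
B = 24765 (B = 13 - 1*(-24752) = 13 + 24752 = 24765)
(-122*157 + 129)/B = (-122*157 + 129)/24765 = (-19154 + 129)*(1/24765) = -19025*1/24765 = -3805/4953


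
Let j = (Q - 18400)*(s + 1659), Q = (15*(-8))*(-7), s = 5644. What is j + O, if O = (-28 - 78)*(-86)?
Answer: -128231564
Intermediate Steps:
O = 9116 (O = -106*(-86) = 9116)
Q = 840 (Q = -120*(-7) = 840)
j = -128240680 (j = (840 - 18400)*(5644 + 1659) = -17560*7303 = -128240680)
j + O = -128240680 + 9116 = -128231564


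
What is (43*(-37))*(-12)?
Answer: 19092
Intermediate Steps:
(43*(-37))*(-12) = -1591*(-12) = 19092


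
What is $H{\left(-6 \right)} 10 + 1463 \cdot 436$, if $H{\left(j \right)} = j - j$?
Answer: $637868$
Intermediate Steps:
$H{\left(j \right)} = 0$
$H{\left(-6 \right)} 10 + 1463 \cdot 436 = 0 \cdot 10 + 1463 \cdot 436 = 0 + 637868 = 637868$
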